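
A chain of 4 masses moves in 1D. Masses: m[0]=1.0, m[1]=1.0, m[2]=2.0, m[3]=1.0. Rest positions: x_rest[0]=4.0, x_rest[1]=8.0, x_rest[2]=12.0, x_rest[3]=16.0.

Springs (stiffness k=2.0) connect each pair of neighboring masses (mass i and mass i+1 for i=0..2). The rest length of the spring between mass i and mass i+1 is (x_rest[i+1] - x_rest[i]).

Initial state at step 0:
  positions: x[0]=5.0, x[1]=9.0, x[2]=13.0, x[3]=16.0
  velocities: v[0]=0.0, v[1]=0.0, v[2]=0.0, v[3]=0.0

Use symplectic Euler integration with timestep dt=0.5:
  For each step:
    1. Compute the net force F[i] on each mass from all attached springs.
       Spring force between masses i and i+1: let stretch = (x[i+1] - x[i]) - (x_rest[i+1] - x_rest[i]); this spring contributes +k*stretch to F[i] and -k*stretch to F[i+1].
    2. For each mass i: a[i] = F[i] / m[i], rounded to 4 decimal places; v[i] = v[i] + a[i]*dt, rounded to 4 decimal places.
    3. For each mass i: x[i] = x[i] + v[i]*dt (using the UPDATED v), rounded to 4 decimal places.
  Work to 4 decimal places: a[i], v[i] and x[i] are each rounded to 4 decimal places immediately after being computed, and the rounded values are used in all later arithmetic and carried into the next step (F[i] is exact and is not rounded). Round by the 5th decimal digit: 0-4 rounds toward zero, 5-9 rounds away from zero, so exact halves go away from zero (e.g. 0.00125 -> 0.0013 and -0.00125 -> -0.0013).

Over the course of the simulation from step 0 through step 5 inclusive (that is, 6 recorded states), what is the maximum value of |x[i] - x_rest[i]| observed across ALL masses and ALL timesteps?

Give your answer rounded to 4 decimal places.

Answer: 1.4375

Derivation:
Step 0: x=[5.0000 9.0000 13.0000 16.0000] v=[0.0000 0.0000 0.0000 0.0000]
Step 1: x=[5.0000 9.0000 12.7500 16.5000] v=[0.0000 0.0000 -0.5000 1.0000]
Step 2: x=[5.0000 8.8750 12.5000 17.1250] v=[0.0000 -0.2500 -0.5000 1.2500]
Step 3: x=[4.9375 8.6250 12.5000 17.4375] v=[-0.1250 -0.5000 0.0000 0.6250]
Step 4: x=[4.7188 8.4688 12.7657 17.2813] v=[-0.4375 -0.3125 0.5313 -0.3125]
Step 5: x=[4.3751 8.5860 13.0861 16.8673] v=[-0.6875 0.2344 0.6407 -0.8281]
Max displacement = 1.4375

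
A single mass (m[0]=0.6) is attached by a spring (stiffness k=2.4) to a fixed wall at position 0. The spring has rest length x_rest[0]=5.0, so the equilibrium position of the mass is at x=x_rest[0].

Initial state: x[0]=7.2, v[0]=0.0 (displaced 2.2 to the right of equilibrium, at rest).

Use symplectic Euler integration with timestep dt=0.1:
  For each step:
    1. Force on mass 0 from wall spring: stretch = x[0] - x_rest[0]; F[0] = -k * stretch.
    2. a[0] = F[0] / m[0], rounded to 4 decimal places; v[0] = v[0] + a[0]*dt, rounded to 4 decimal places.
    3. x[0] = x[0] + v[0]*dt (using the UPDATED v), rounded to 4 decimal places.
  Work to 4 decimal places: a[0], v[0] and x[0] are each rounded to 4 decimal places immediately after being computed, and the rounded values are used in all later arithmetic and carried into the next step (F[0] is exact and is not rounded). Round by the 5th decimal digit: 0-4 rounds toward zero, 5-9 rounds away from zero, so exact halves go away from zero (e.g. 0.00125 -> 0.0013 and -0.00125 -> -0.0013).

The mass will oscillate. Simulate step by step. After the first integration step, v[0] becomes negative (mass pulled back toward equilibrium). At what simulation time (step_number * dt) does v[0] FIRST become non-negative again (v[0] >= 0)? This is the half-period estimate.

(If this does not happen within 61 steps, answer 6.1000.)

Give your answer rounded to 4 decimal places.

Step 0: x=[7.2000] v=[0.0000]
Step 1: x=[7.1120] v=[-0.8800]
Step 2: x=[6.9395] v=[-1.7248]
Step 3: x=[6.6894] v=[-2.5006]
Step 4: x=[6.3718] v=[-3.1764]
Step 5: x=[5.9993] v=[-3.7251]
Step 6: x=[5.5868] v=[-4.1248]
Step 7: x=[5.1509] v=[-4.3595]
Step 8: x=[4.7089] v=[-4.4199]
Step 9: x=[4.2786] v=[-4.3035]
Step 10: x=[3.8771] v=[-4.0149]
Step 11: x=[3.5205] v=[-3.5657]
Step 12: x=[3.2231] v=[-2.9739]
Step 13: x=[2.9968] v=[-2.2631]
Step 14: x=[2.8506] v=[-1.4618]
Step 15: x=[2.7904] v=[-0.6020]
Step 16: x=[2.8186] v=[0.2818]
First v>=0 after going negative at step 16, time=1.6000

Answer: 1.6000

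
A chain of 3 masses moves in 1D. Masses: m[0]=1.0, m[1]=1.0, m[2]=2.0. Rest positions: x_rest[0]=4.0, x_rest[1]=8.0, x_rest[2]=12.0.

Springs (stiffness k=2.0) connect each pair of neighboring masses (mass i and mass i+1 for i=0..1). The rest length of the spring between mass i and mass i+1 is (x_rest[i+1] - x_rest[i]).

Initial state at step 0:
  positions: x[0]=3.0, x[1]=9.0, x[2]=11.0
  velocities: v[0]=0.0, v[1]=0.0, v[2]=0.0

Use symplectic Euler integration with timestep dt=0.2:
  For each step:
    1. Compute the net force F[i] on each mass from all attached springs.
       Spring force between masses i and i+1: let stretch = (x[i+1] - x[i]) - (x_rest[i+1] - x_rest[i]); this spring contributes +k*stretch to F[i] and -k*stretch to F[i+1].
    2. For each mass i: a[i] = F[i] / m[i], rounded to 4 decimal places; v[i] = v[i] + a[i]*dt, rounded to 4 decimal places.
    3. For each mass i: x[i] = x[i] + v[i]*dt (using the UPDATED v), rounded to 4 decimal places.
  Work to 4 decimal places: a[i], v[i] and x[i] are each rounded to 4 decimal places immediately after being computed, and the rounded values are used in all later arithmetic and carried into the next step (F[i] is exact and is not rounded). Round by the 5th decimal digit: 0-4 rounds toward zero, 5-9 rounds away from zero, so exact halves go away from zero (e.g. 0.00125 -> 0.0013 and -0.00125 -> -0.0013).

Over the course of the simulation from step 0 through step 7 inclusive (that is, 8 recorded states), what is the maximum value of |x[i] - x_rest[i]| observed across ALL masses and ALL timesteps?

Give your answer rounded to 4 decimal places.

Answer: 1.9558

Derivation:
Step 0: x=[3.0000 9.0000 11.0000] v=[0.0000 0.0000 0.0000]
Step 1: x=[3.1600 8.6800 11.0800] v=[0.8000 -1.6000 0.4000]
Step 2: x=[3.4416 8.1104 11.2240] v=[1.4080 -2.8480 0.7200]
Step 3: x=[3.7767 7.4164 11.4035] v=[1.6755 -3.4701 0.8973]
Step 4: x=[4.0830 6.7502 11.5835] v=[1.5314 -3.3311 0.8999]
Step 5: x=[4.2827 6.2573 11.7301] v=[0.9983 -2.4647 0.7332]
Step 6: x=[4.3203 6.0442 11.8178] v=[0.1881 -1.0654 0.4386]
Step 7: x=[4.1758 6.1551 11.8346] v=[-0.7223 0.5545 0.0839]
Max displacement = 1.9558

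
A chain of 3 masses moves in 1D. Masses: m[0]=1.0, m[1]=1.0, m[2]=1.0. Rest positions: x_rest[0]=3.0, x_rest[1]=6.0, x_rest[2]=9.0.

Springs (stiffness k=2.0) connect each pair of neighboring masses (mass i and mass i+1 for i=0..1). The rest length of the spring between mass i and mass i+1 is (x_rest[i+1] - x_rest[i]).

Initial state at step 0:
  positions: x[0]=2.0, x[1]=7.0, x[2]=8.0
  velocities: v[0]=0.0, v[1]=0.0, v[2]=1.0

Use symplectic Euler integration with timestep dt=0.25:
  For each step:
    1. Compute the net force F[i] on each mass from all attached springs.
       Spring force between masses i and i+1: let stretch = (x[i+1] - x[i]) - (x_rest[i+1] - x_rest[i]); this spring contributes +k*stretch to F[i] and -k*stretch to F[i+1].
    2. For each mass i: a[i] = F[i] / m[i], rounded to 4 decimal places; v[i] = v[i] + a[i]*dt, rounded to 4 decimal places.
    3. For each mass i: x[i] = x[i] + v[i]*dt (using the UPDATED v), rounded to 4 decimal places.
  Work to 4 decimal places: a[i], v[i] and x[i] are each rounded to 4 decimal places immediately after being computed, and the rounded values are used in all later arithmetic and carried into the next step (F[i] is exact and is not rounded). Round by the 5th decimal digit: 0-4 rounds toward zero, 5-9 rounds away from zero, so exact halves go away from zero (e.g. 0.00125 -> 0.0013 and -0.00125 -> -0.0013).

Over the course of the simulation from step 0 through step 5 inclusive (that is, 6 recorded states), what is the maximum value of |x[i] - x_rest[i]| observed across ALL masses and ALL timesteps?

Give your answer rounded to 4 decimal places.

Step 0: x=[2.0000 7.0000 8.0000] v=[0.0000 0.0000 1.0000]
Step 1: x=[2.2500 6.5000 8.5000] v=[1.0000 -2.0000 2.0000]
Step 2: x=[2.6563 5.7188 9.1250] v=[1.6250 -3.1250 2.5000]
Step 3: x=[3.0704 4.9805 9.6992] v=[1.6563 -2.9532 2.2969]
Step 4: x=[3.3483 4.5933 10.0586] v=[1.1114 -1.5489 1.4376]
Step 5: x=[3.4068 4.7336 10.1099] v=[0.2339 0.5613 0.2050]
Max displacement = 1.4067

Answer: 1.4067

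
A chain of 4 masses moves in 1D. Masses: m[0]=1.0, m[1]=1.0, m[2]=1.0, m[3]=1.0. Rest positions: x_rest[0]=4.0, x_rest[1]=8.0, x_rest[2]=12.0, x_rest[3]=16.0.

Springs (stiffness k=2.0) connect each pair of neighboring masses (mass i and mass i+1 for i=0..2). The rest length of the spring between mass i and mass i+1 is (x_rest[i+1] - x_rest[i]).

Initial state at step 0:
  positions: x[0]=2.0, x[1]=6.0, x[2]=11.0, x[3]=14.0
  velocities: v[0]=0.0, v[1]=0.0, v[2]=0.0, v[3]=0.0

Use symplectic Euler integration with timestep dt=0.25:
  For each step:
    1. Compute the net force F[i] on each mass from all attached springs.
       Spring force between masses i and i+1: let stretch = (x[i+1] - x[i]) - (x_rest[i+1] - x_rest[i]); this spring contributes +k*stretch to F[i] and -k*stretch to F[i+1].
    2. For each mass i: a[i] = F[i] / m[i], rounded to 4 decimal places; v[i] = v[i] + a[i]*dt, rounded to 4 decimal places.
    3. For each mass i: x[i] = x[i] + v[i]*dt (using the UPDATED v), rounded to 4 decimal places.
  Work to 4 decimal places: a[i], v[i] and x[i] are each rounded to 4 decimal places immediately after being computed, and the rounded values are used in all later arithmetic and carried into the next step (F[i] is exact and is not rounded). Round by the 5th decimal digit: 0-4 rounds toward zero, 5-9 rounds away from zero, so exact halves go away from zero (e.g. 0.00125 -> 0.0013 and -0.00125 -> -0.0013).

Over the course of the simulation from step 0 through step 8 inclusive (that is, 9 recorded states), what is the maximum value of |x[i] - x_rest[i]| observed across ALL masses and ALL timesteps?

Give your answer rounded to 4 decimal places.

Answer: 2.3778

Derivation:
Step 0: x=[2.0000 6.0000 11.0000 14.0000] v=[0.0000 0.0000 0.0000 0.0000]
Step 1: x=[2.0000 6.1250 10.7500 14.1250] v=[0.0000 0.5000 -1.0000 0.5000]
Step 2: x=[2.0156 6.3125 10.3438 14.3281] v=[0.0625 0.7500 -1.6250 0.8125]
Step 3: x=[2.0684 6.4668 9.9317 14.5332] v=[0.2110 0.6172 -1.6485 0.8204]
Step 4: x=[2.1710 6.5044 9.6617 14.6631] v=[0.4102 0.1505 -1.0802 0.5197]
Step 5: x=[2.3152 6.3950 9.6222 14.6679] v=[0.5769 -0.4376 -0.1582 0.0190]
Step 6: x=[2.4694 6.1790 9.8100 14.5419] v=[0.6168 -0.8639 0.7511 -0.5039]
Step 7: x=[2.5873 5.9532 10.1354 14.3244] v=[0.4716 -0.9032 1.3016 -0.8699]
Step 8: x=[2.6260 5.8294 10.4617 14.0833] v=[0.1546 -0.4951 1.3050 -0.9644]
Max displacement = 2.3778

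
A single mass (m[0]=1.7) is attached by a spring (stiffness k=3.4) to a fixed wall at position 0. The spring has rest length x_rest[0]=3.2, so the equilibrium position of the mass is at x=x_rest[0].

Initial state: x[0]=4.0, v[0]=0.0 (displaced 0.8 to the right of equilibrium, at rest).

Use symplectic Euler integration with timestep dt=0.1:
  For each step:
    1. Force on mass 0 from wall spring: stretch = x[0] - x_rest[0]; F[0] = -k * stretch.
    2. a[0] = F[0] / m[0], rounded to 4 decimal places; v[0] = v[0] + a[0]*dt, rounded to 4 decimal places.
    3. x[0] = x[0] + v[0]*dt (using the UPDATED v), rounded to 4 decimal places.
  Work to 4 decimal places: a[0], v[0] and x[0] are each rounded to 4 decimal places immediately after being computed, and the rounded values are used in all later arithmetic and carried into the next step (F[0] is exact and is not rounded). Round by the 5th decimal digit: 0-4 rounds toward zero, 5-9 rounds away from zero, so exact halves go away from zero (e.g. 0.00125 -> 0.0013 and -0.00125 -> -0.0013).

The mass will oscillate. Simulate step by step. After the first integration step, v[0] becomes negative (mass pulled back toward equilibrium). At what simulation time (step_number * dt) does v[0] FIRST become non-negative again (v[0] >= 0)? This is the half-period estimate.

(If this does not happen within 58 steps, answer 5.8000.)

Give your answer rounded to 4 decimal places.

Answer: 2.3000

Derivation:
Step 0: x=[4.0000] v=[0.0000]
Step 1: x=[3.9840] v=[-0.1600]
Step 2: x=[3.9523] v=[-0.3168]
Step 3: x=[3.9056] v=[-0.4673]
Step 4: x=[3.8448] v=[-0.6084]
Step 5: x=[3.7711] v=[-0.7374]
Step 6: x=[3.6859] v=[-0.8516]
Step 7: x=[3.5910] v=[-0.9488]
Step 8: x=[3.4883] v=[-1.0270]
Step 9: x=[3.3798] v=[-1.0847]
Step 10: x=[3.2677] v=[-1.1207]
Step 11: x=[3.1543] v=[-1.1342]
Step 12: x=[3.0418] v=[-1.1251]
Step 13: x=[2.9325] v=[-1.0935]
Step 14: x=[2.8285] v=[-1.0400]
Step 15: x=[2.7319] v=[-0.9657]
Step 16: x=[2.6447] v=[-0.8721]
Step 17: x=[2.5686] v=[-0.7610]
Step 18: x=[2.5051] v=[-0.6347]
Step 19: x=[2.4555] v=[-0.4957]
Step 20: x=[2.4208] v=[-0.3468]
Step 21: x=[2.4017] v=[-0.1910]
Step 22: x=[2.3986] v=[-0.0313]
Step 23: x=[2.4115] v=[0.1290]
First v>=0 after going negative at step 23, time=2.3000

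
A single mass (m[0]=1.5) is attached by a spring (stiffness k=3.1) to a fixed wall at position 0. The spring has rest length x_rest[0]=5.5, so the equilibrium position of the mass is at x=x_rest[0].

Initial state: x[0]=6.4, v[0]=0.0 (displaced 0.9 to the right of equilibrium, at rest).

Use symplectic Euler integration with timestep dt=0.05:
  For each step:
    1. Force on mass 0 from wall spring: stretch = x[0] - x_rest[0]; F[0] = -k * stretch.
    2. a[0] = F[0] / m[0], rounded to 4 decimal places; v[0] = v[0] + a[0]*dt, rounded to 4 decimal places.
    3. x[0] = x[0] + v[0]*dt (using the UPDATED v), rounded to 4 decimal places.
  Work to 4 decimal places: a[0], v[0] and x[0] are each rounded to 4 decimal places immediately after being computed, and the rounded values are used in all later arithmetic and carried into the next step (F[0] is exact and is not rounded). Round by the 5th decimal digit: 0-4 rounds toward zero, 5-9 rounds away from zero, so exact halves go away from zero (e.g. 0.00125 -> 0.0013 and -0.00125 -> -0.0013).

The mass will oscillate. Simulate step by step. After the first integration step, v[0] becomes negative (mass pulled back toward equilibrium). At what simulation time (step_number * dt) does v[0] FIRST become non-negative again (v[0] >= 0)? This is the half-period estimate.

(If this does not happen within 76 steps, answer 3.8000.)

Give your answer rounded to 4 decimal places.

Answer: 2.2000

Derivation:
Step 0: x=[6.4000] v=[0.0000]
Step 1: x=[6.3954] v=[-0.0930]
Step 2: x=[6.3861] v=[-0.1855]
Step 3: x=[6.3722] v=[-0.2771]
Step 4: x=[6.3538] v=[-0.3672]
Step 5: x=[6.3310] v=[-0.4554]
Step 6: x=[6.3039] v=[-0.5413]
Step 7: x=[6.2727] v=[-0.6244]
Step 8: x=[6.2375] v=[-0.7042]
Step 9: x=[6.1985] v=[-0.7804]
Step 10: x=[6.1559] v=[-0.8526]
Step 11: x=[6.1099] v=[-0.9204]
Step 12: x=[6.0607] v=[-0.9834]
Step 13: x=[6.0086] v=[-1.0413]
Step 14: x=[5.9539] v=[-1.0939]
Step 15: x=[5.8969] v=[-1.1408]
Step 16: x=[5.8378] v=[-1.1818]
Step 17: x=[5.7770] v=[-1.2167]
Step 18: x=[5.7147] v=[-1.2453]
Step 19: x=[5.6513] v=[-1.2675]
Step 20: x=[5.5871] v=[-1.2831]
Step 21: x=[5.5225] v=[-1.2921]
Step 22: x=[5.4578] v=[-1.2944]
Step 23: x=[5.3933] v=[-1.2900]
Step 24: x=[5.3294] v=[-1.2790]
Step 25: x=[5.2663] v=[-1.2614]
Step 26: x=[5.2044] v=[-1.2373]
Step 27: x=[5.1441] v=[-1.2068]
Step 28: x=[5.0856] v=[-1.1700]
Step 29: x=[5.0292] v=[-1.1272]
Step 30: x=[4.9753] v=[-1.0786]
Step 31: x=[4.9241] v=[-1.0244]
Step 32: x=[4.8759] v=[-0.9649]
Step 33: x=[4.8309] v=[-0.9004]
Step 34: x=[4.7893] v=[-0.8313]
Step 35: x=[4.7514] v=[-0.7579]
Step 36: x=[4.7174] v=[-0.6805]
Step 37: x=[4.6874] v=[-0.5996]
Step 38: x=[4.6616] v=[-0.5156]
Step 39: x=[4.6402] v=[-0.4290]
Step 40: x=[4.6232] v=[-0.3402]
Step 41: x=[4.6107] v=[-0.2496]
Step 42: x=[4.6028] v=[-0.1577]
Step 43: x=[4.5996] v=[-0.0650]
Step 44: x=[4.6010] v=[0.0280]
First v>=0 after going negative at step 44, time=2.2000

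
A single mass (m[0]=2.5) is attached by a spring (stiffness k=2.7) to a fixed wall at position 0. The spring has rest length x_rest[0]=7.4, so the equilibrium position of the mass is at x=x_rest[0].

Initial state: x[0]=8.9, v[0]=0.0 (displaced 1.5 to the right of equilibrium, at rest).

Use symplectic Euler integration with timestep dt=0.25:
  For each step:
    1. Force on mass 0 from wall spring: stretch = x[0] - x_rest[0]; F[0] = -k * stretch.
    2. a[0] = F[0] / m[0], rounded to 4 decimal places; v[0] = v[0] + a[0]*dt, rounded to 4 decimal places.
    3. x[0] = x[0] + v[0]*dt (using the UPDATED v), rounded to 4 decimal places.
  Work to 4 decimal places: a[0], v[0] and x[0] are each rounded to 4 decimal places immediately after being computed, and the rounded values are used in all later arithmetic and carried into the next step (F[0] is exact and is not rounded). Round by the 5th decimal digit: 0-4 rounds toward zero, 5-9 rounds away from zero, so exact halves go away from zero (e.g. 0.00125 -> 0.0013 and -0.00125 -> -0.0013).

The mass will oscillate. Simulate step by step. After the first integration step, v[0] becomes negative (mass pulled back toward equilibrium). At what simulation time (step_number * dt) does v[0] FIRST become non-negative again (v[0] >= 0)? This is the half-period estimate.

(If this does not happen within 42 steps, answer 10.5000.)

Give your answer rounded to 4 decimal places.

Step 0: x=[8.9000] v=[0.0000]
Step 1: x=[8.7988] v=[-0.4050]
Step 2: x=[8.6031] v=[-0.7827]
Step 3: x=[8.3262] v=[-1.1075]
Step 4: x=[7.9868] v=[-1.3576]
Step 5: x=[7.6078] v=[-1.5160]
Step 6: x=[7.2148] v=[-1.5721]
Step 7: x=[6.8343] v=[-1.5221]
Step 8: x=[6.4920] v=[-1.3694]
Step 9: x=[6.2109] v=[-1.1243]
Step 10: x=[6.0101] v=[-0.8033]
Step 11: x=[5.9031] v=[-0.4280]
Step 12: x=[5.8972] v=[-0.0238]
Step 13: x=[5.9927] v=[0.3820]
First v>=0 after going negative at step 13, time=3.2500

Answer: 3.2500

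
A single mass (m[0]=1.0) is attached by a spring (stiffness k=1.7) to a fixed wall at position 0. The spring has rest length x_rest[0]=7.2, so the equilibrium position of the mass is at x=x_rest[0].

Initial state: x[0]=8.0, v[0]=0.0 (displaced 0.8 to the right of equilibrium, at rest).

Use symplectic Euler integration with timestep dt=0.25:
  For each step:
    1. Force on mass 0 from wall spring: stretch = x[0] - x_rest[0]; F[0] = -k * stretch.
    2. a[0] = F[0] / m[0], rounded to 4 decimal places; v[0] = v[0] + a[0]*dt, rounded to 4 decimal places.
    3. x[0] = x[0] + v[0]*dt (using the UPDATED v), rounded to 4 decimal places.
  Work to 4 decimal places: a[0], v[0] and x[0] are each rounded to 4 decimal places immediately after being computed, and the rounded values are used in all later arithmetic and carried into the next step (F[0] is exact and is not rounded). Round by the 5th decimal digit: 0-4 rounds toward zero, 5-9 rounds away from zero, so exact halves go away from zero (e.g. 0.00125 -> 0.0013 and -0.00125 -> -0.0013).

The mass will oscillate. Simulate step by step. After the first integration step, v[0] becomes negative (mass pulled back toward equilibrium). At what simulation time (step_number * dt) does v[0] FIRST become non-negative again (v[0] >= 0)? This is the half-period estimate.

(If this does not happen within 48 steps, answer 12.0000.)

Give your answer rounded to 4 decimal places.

Step 0: x=[8.0000] v=[0.0000]
Step 1: x=[7.9150] v=[-0.3400]
Step 2: x=[7.7540] v=[-0.6439]
Step 3: x=[7.5342] v=[-0.8794]
Step 4: x=[7.2789] v=[-1.0214]
Step 5: x=[7.0152] v=[-1.0549]
Step 6: x=[6.7711] v=[-0.9764]
Step 7: x=[6.5726] v=[-0.7941]
Step 8: x=[6.4407] v=[-0.5275]
Step 9: x=[6.3895] v=[-0.2048]
Step 10: x=[6.4244] v=[0.1397]
First v>=0 after going negative at step 10, time=2.5000

Answer: 2.5000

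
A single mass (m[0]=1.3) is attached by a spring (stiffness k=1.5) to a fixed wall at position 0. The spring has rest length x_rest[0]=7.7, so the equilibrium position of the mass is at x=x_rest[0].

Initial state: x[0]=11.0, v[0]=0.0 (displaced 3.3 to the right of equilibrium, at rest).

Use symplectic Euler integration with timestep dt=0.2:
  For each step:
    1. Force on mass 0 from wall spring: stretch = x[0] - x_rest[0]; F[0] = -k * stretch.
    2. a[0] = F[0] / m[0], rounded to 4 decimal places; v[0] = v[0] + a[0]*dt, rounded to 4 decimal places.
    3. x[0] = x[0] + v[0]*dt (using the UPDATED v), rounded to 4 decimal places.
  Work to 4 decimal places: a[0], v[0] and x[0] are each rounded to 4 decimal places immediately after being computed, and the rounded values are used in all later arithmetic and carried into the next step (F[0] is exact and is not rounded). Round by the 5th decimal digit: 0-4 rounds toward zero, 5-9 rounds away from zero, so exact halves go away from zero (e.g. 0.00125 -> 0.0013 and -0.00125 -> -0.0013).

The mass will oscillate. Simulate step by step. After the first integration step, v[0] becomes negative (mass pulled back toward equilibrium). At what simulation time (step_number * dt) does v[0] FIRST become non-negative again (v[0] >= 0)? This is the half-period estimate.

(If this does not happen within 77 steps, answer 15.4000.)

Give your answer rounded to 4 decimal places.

Answer: 3.0000

Derivation:
Step 0: x=[11.0000] v=[0.0000]
Step 1: x=[10.8477] v=[-0.7615]
Step 2: x=[10.5501] v=[-1.4879]
Step 3: x=[10.1210] v=[-2.1456]
Step 4: x=[9.5801] v=[-2.7043]
Step 5: x=[8.9525] v=[-3.1382]
Step 6: x=[8.2671] v=[-3.4272]
Step 7: x=[7.5555] v=[-3.5581]
Step 8: x=[6.8505] v=[-3.5248]
Step 9: x=[6.1847] v=[-3.3288]
Step 10: x=[5.5889] v=[-2.9791]
Step 11: x=[5.0905] v=[-2.4919]
Step 12: x=[4.7126] v=[-1.8897]
Step 13: x=[4.4725] v=[-1.2003]
Step 14: x=[4.3814] v=[-0.4555]
Step 15: x=[4.4435] v=[0.3103]
First v>=0 after going negative at step 15, time=3.0000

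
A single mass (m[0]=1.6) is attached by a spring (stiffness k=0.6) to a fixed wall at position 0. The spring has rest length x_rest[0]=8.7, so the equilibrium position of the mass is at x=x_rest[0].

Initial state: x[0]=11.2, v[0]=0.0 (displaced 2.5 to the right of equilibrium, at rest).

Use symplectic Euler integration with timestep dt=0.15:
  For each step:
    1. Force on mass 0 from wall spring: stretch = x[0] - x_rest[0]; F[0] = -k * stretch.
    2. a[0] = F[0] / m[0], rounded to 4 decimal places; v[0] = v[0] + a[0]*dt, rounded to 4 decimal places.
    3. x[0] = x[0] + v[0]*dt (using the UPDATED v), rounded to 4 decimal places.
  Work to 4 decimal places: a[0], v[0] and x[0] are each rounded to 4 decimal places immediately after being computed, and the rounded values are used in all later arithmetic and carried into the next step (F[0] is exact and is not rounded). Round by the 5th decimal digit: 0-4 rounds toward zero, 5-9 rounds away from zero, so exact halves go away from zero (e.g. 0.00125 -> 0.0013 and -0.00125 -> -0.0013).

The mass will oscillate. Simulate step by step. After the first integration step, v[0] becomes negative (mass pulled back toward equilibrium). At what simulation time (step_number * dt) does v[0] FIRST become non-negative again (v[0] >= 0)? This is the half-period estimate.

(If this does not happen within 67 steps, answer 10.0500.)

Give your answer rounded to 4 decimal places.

Answer: 5.2500

Derivation:
Step 0: x=[11.2000] v=[0.0000]
Step 1: x=[11.1789] v=[-0.1406]
Step 2: x=[11.1369] v=[-0.2800]
Step 3: x=[11.0743] v=[-0.4171]
Step 4: x=[10.9917] v=[-0.5507]
Step 5: x=[10.8898] v=[-0.6796]
Step 6: x=[10.7694] v=[-0.8028]
Step 7: x=[10.6315] v=[-0.9192]
Step 8: x=[10.4773] v=[-1.0278]
Step 9: x=[10.3081] v=[-1.1278]
Step 10: x=[10.1254] v=[-1.2183]
Step 11: x=[9.9306] v=[-1.2985]
Step 12: x=[9.7254] v=[-1.3677]
Step 13: x=[9.5116] v=[-1.4254]
Step 14: x=[9.2909] v=[-1.4711]
Step 15: x=[9.0653] v=[-1.5043]
Step 16: x=[8.8366] v=[-1.5249]
Step 17: x=[8.6067] v=[-1.5326]
Step 18: x=[8.3776] v=[-1.5274]
Step 19: x=[8.1512] v=[-1.5093]
Step 20: x=[7.9294] v=[-1.4784]
Step 21: x=[7.7141] v=[-1.4351]
Step 22: x=[7.5072] v=[-1.3796]
Step 23: x=[7.3103] v=[-1.3125]
Step 24: x=[7.1252] v=[-1.2343]
Step 25: x=[6.9533] v=[-1.1457]
Step 26: x=[6.7962] v=[-1.0475]
Step 27: x=[6.6551] v=[-0.9404]
Step 28: x=[6.5313] v=[-0.8254]
Step 29: x=[6.4258] v=[-0.7034]
Step 30: x=[6.3395] v=[-0.5755]
Step 31: x=[6.2731] v=[-0.4427]
Step 32: x=[6.2272] v=[-0.3062]
Step 33: x=[6.2021] v=[-0.1671]
Step 34: x=[6.1981] v=[-0.0266]
Step 35: x=[6.2152] v=[0.1141]
First v>=0 after going negative at step 35, time=5.2500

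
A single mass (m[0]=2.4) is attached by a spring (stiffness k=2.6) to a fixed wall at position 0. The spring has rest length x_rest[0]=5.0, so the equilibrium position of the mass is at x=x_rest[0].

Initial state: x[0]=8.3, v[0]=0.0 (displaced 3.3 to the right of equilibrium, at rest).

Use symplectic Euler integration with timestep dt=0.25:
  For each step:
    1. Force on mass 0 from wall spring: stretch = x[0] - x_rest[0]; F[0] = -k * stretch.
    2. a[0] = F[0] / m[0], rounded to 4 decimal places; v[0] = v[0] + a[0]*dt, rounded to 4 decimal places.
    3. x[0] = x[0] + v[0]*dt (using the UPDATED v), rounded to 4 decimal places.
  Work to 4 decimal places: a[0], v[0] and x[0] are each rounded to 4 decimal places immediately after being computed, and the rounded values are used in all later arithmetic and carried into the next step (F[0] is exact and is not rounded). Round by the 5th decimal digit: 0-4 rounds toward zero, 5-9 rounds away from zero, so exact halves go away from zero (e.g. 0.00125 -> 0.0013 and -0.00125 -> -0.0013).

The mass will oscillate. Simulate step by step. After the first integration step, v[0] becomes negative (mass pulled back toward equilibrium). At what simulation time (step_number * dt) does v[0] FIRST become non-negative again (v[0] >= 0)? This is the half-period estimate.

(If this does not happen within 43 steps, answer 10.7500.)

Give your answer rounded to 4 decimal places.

Answer: 3.2500

Derivation:
Step 0: x=[8.3000] v=[0.0000]
Step 1: x=[8.0766] v=[-0.8938]
Step 2: x=[7.6448] v=[-1.7271]
Step 3: x=[7.0340] v=[-2.4434]
Step 4: x=[6.2854] v=[-2.9943]
Step 5: x=[5.4498] v=[-3.3424]
Step 6: x=[4.5838] v=[-3.4642]
Step 7: x=[3.7459] v=[-3.3515]
Step 8: x=[2.9929] v=[-3.0119]
Step 9: x=[2.3758] v=[-2.4683]
Step 10: x=[1.9364] v=[-1.7576]
Step 11: x=[1.7044] v=[-0.9279]
Step 12: x=[1.6956] v=[-0.0354]
Step 13: x=[1.9105] v=[0.8596]
First v>=0 after going negative at step 13, time=3.2500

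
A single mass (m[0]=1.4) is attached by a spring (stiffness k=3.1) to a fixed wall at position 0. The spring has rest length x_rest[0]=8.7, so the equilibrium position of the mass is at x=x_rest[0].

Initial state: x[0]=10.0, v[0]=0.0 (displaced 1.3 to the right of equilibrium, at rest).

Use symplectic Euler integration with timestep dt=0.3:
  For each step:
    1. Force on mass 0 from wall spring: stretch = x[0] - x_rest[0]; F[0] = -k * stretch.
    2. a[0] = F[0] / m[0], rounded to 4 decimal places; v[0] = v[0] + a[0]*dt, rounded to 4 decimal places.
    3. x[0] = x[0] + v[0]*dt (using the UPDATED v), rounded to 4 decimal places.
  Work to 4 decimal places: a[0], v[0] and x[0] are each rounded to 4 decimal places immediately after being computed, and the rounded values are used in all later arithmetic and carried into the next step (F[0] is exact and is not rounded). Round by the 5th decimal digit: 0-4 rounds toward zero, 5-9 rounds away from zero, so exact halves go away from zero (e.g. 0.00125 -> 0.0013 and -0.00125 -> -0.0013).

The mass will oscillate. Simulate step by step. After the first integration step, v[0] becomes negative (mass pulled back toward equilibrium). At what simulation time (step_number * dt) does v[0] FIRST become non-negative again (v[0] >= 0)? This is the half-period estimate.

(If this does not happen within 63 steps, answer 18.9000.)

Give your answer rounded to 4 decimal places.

Answer: 2.1000

Derivation:
Step 0: x=[10.0000] v=[0.0000]
Step 1: x=[9.7409] v=[-0.8636]
Step 2: x=[9.2744] v=[-1.5551]
Step 3: x=[8.6934] v=[-1.9367]
Step 4: x=[8.1137] v=[-1.9323]
Step 5: x=[7.6509] v=[-1.5428]
Step 6: x=[7.3971] v=[-0.8459]
Step 7: x=[7.4030] v=[0.0196]
First v>=0 after going negative at step 7, time=2.1000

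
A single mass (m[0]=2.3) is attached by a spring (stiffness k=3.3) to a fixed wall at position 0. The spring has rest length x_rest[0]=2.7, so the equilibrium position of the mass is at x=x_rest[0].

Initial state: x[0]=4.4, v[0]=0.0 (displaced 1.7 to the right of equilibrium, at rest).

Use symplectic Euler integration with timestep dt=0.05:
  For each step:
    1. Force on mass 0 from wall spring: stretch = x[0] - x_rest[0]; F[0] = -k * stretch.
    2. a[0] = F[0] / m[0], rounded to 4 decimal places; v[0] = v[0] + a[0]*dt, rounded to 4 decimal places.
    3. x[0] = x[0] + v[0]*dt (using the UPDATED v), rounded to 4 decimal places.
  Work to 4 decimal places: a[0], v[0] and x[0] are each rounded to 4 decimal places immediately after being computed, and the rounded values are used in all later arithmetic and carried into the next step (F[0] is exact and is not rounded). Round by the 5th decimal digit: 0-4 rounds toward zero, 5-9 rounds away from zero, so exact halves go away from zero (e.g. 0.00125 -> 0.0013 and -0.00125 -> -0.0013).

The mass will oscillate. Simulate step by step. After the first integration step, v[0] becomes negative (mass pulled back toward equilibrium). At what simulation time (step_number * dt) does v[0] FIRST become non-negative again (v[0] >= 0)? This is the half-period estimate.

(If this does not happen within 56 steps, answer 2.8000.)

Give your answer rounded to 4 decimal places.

Answer: 2.6500

Derivation:
Step 0: x=[4.4000] v=[0.0000]
Step 1: x=[4.3939] v=[-0.1220]
Step 2: x=[4.3817] v=[-0.2435]
Step 3: x=[4.3635] v=[-0.3641]
Step 4: x=[4.3393] v=[-0.4834]
Step 5: x=[4.3093] v=[-0.6010]
Step 6: x=[4.2735] v=[-0.7165]
Step 7: x=[4.2320] v=[-0.8294]
Step 8: x=[4.1850] v=[-0.9393]
Step 9: x=[4.1327] v=[-1.0458]
Step 10: x=[4.0753] v=[-1.1486]
Step 11: x=[4.0129] v=[-1.2473]
Step 12: x=[3.9458] v=[-1.3415]
Step 13: x=[3.8743] v=[-1.4309]
Step 14: x=[3.7985] v=[-1.5151]
Step 15: x=[3.7188] v=[-1.5939]
Step 16: x=[3.6355] v=[-1.6670]
Step 17: x=[3.5488] v=[-1.7341]
Step 18: x=[3.4591] v=[-1.7950]
Step 19: x=[3.3666] v=[-1.8495]
Step 20: x=[3.2717] v=[-1.8973]
Step 21: x=[3.1748] v=[-1.9383]
Step 22: x=[3.0762] v=[-1.9724]
Step 23: x=[2.9762] v=[-1.9994]
Step 24: x=[2.8752] v=[-2.0192]
Step 25: x=[2.7736] v=[-2.0318]
Step 26: x=[2.6717] v=[-2.0371]
Step 27: x=[2.5699] v=[-2.0351]
Step 28: x=[2.4686] v=[-2.0258]
Step 29: x=[2.3681] v=[-2.0092]
Step 30: x=[2.2688] v=[-1.9854]
Step 31: x=[2.1711] v=[-1.9545]
Step 32: x=[2.0753] v=[-1.9166]
Step 33: x=[1.9817] v=[-1.8718]
Step 34: x=[1.8907] v=[-1.8203]
Step 35: x=[1.8026] v=[-1.7622]
Step 36: x=[1.7177] v=[-1.6978]
Step 37: x=[1.6363] v=[-1.6273]
Step 38: x=[1.5588] v=[-1.5510]
Step 39: x=[1.4853] v=[-1.4691]
Step 40: x=[1.4162] v=[-1.3820]
Step 41: x=[1.3517] v=[-1.2899]
Step 42: x=[1.2920] v=[-1.1932]
Step 43: x=[1.2374] v=[-1.0922]
Step 44: x=[1.1880] v=[-0.9873]
Step 45: x=[1.1441] v=[-0.8788]
Step 46: x=[1.1057] v=[-0.7672]
Step 47: x=[1.0731] v=[-0.6528]
Step 48: x=[1.0463] v=[-0.5361]
Step 49: x=[1.0254] v=[-0.4175]
Step 50: x=[1.0105] v=[-0.2974]
Step 51: x=[1.0017] v=[-0.1762]
Step 52: x=[0.9990] v=[-0.0544]
Step 53: x=[1.0024] v=[0.0676]
First v>=0 after going negative at step 53, time=2.6500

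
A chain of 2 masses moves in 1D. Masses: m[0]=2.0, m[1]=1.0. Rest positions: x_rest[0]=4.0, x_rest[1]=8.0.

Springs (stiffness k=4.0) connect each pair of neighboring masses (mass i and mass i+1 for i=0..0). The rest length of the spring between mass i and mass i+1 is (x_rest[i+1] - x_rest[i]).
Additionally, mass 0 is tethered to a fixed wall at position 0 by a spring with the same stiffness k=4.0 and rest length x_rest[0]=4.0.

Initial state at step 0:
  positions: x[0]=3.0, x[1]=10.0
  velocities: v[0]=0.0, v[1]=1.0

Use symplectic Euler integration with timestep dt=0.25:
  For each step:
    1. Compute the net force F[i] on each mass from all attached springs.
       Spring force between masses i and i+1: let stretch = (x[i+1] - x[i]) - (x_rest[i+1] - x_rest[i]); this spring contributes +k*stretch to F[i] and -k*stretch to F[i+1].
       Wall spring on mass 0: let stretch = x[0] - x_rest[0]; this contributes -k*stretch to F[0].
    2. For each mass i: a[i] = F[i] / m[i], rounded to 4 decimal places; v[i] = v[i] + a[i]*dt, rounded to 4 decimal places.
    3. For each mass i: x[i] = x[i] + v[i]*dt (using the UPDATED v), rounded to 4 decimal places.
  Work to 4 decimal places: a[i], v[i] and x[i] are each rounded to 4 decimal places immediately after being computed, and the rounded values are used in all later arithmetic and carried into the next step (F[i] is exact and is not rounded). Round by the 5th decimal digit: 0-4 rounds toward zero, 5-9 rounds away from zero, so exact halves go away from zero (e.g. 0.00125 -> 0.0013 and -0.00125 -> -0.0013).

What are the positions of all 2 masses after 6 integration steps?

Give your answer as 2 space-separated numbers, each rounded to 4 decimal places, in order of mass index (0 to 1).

Step 0: x=[3.0000 10.0000] v=[0.0000 1.0000]
Step 1: x=[3.5000 9.5000] v=[2.0000 -2.0000]
Step 2: x=[4.3125 8.5000] v=[3.2500 -4.0000]
Step 3: x=[5.1094 7.4531] v=[3.1875 -4.1875]
Step 4: x=[5.5606 6.8203] v=[1.8047 -2.5312]
Step 5: x=[5.4742 6.8726] v=[-0.3458 0.2091]
Step 6: x=[4.8783 7.5753] v=[-2.3837 2.8107]

Answer: 4.8783 7.5753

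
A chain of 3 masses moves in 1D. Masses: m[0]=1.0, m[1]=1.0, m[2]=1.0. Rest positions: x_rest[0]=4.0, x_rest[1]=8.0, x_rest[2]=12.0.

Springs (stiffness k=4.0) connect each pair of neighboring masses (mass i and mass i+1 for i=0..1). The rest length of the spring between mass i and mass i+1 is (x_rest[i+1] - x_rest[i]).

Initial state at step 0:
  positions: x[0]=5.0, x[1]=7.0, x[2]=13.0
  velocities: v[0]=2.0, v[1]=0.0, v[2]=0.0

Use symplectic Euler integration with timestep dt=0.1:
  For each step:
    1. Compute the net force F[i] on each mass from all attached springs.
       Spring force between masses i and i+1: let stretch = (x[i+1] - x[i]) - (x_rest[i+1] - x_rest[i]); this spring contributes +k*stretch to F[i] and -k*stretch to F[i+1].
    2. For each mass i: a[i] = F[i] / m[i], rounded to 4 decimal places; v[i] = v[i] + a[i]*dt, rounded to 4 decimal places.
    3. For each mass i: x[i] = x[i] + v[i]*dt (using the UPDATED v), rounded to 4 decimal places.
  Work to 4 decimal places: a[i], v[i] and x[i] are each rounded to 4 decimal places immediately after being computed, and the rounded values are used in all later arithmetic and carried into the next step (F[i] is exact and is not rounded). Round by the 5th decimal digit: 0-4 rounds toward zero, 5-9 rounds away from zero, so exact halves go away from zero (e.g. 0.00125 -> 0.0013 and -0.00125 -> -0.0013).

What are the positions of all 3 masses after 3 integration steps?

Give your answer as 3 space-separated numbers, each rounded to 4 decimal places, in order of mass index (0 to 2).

Step 0: x=[5.0000 7.0000 13.0000] v=[2.0000 0.0000 0.0000]
Step 1: x=[5.1200 7.1600 12.9200] v=[1.2000 1.6000 -0.8000]
Step 2: x=[5.1616 7.4688 12.7696] v=[0.4160 3.0880 -1.5040]
Step 3: x=[5.1355 7.8973 12.5672] v=[-0.2611 4.2854 -2.0243]

Answer: 5.1355 7.8973 12.5672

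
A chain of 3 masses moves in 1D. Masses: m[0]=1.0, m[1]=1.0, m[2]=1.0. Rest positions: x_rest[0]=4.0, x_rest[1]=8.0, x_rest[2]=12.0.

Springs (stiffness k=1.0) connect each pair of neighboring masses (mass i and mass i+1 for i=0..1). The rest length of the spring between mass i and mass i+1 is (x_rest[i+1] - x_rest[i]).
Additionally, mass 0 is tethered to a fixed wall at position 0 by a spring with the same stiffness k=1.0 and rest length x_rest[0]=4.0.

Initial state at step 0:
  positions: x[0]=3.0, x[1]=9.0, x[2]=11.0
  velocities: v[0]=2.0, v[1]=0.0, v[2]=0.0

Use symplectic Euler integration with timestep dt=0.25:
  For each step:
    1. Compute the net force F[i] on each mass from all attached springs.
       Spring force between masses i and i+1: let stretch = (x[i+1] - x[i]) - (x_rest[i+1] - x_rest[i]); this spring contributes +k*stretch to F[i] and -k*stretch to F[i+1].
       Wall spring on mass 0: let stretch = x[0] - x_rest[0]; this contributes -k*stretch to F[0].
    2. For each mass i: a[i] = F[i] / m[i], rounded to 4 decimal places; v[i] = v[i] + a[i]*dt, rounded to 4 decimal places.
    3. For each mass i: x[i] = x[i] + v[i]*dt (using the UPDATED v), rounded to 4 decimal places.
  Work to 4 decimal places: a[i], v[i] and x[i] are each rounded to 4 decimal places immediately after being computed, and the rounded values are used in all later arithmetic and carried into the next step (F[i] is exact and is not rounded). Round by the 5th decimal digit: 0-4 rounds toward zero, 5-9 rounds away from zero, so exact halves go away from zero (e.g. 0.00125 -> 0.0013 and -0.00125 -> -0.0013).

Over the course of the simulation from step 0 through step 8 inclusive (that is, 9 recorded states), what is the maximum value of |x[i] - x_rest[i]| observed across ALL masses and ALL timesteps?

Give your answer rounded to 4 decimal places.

Answer: 2.1104

Derivation:
Step 0: x=[3.0000 9.0000 11.0000] v=[2.0000 0.0000 0.0000]
Step 1: x=[3.6875 8.7500 11.1250] v=[2.7500 -1.0000 0.5000]
Step 2: x=[4.4610 8.3320 11.3516] v=[3.0938 -1.6719 0.9063]
Step 3: x=[5.1976 7.8608 11.6395] v=[2.9463 -1.8848 1.1514]
Step 4: x=[5.7758 7.4593 11.9412] v=[2.3127 -1.6059 1.2067]
Step 5: x=[6.0982 7.2327 12.2128] v=[1.2896 -0.9063 1.0862]
Step 6: x=[6.1104 7.2465 12.4231] v=[0.0487 0.0551 0.8412]
Step 7: x=[5.8117 7.5128 12.5599] v=[-1.1949 1.0652 0.5471]
Step 8: x=[5.2561 7.9882 12.6312] v=[-2.2226 1.9017 0.2853]
Max displacement = 2.1104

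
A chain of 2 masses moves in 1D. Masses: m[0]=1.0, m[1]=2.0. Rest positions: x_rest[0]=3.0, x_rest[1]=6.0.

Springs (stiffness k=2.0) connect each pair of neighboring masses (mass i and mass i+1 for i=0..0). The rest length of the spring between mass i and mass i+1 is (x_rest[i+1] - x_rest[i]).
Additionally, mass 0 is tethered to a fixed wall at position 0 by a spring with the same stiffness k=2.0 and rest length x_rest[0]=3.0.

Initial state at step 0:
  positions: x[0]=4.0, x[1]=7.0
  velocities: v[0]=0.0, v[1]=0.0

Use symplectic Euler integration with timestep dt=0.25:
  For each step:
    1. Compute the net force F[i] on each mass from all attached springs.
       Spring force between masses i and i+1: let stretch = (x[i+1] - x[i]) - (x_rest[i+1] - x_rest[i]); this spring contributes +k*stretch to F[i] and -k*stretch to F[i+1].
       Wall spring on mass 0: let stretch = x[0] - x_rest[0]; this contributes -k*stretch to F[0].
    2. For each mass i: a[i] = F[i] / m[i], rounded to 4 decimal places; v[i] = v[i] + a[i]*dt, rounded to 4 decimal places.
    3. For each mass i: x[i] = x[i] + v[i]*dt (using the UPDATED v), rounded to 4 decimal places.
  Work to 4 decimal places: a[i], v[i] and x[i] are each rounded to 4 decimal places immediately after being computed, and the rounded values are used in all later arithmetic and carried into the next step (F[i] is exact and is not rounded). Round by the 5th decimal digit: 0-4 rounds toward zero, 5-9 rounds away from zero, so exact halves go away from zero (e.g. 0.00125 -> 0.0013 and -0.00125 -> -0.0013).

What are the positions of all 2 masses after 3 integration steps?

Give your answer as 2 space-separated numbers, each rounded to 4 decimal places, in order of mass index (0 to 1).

Step 0: x=[4.0000 7.0000] v=[0.0000 0.0000]
Step 1: x=[3.8750 7.0000] v=[-0.5000 0.0000]
Step 2: x=[3.6563 6.9922] v=[-0.8750 -0.0313]
Step 3: x=[3.3975 6.9634] v=[-1.0352 -0.1153]

Answer: 3.3975 6.9634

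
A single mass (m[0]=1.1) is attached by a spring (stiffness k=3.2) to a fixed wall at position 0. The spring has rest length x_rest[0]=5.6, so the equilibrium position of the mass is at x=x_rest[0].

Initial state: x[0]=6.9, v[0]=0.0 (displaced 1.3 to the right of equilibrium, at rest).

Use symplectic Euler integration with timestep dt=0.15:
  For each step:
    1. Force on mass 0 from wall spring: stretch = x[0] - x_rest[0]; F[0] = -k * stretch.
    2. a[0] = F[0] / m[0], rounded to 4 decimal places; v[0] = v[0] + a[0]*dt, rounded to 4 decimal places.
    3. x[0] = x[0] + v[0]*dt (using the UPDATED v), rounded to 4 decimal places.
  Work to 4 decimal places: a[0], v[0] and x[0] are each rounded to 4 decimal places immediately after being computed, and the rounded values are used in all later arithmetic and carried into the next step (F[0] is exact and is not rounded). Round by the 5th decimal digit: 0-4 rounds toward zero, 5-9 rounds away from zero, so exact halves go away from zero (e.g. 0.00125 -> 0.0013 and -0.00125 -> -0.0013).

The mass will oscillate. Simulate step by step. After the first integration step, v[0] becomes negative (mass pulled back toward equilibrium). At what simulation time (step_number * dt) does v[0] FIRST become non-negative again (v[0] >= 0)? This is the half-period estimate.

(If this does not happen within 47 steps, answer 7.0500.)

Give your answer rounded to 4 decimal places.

Step 0: x=[6.9000] v=[0.0000]
Step 1: x=[6.8149] v=[-0.5673]
Step 2: x=[6.6503] v=[-1.0974]
Step 3: x=[6.4169] v=[-1.5557]
Step 4: x=[6.1301] v=[-1.9122]
Step 5: x=[5.8086] v=[-2.1435]
Step 6: x=[5.4734] v=[-2.2345]
Step 7: x=[5.1465] v=[-2.1793]
Step 8: x=[4.8493] v=[-1.9814]
Step 9: x=[4.6012] v=[-1.6538]
Step 10: x=[4.4185] v=[-1.2180]
Step 11: x=[4.3131] v=[-0.7024]
Step 12: x=[4.2920] v=[-0.1408]
Step 13: x=[4.3565] v=[0.4300]
First v>=0 after going negative at step 13, time=1.9500

Answer: 1.9500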